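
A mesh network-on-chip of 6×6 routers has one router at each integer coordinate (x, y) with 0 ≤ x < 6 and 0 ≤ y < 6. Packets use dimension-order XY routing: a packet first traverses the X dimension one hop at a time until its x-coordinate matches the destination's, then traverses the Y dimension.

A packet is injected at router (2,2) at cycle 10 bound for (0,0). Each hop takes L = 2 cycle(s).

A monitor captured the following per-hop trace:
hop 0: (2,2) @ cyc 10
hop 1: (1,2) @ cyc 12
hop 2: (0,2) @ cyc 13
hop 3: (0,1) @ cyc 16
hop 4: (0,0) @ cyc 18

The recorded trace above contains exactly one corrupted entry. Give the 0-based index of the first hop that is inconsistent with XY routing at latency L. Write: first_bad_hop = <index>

check 1→ d=(-1,0) cyc+2: ok
check 2→ d=(-1,0) cyc+1: BAD: Δcyc=1≠L

first_bad_hop = 2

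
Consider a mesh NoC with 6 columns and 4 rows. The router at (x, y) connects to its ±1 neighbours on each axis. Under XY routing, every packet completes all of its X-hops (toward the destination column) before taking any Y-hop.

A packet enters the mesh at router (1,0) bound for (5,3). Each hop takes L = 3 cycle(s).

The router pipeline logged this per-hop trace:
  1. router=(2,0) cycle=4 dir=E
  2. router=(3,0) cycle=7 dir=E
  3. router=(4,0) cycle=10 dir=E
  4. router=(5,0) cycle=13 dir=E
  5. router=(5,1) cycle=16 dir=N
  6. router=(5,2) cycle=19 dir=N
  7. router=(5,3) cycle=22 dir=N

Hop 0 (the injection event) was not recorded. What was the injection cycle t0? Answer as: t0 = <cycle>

The first recorded entry is hop 1 at cycle 4.
Therefore t0 = 4 − L = 1.

t0 = 1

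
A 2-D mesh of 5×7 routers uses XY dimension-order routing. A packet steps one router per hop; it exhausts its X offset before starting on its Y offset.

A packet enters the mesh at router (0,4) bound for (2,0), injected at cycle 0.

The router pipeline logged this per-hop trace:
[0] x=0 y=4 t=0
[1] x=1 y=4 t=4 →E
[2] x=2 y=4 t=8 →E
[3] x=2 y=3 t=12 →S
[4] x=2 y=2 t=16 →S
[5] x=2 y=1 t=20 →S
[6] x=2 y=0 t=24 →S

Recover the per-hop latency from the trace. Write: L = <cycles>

Δcyc across hop 0→1: 4 − 0 = 4.
Per-hop latency L = Δcyc = 4.

L = 4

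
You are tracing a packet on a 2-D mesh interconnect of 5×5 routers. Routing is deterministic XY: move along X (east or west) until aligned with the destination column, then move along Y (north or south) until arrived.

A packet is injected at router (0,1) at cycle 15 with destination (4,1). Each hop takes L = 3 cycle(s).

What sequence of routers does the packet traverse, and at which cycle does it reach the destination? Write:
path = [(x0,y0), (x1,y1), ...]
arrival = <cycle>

path = [(0,1), (1,1), (2,1), (3,1), (4,1)]
arrival = 27

t=15: at (0,1)
t=18: at (1,1) after E
t=21: at (2,1) after E
t=24: at (3,1) after E
t=27: at (4,1) after E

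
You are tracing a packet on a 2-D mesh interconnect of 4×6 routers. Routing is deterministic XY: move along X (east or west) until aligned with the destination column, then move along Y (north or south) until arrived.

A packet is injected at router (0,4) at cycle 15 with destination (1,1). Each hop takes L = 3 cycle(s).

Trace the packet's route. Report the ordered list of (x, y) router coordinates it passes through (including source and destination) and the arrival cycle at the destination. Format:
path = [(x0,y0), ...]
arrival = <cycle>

path = [(0,4), (1,4), (1,3), (1,2), (1,1)]
arrival = 27

#0 — 0,4 | c15
#1 — 1,4 | c18 | E
#2 — 1,3 | c21 | S
#3 — 1,2 | c24 | S
#4 — 1,1 | c27 | S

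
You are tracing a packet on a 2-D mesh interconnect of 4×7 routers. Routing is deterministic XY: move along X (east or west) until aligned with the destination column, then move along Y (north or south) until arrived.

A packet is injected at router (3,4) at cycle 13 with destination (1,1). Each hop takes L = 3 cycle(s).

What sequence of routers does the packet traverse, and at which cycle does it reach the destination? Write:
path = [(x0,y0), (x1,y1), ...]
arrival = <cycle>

path = [(3,4), (2,4), (1,4), (1,3), (1,2), (1,1)]
arrival = 28

src (3,4)  cyc=13
W→(2,4)  cyc=16
W→(1,4)  cyc=19
S→(1,3)  cyc=22
S→(1,2)  cyc=25
S→(1,1)  cyc=28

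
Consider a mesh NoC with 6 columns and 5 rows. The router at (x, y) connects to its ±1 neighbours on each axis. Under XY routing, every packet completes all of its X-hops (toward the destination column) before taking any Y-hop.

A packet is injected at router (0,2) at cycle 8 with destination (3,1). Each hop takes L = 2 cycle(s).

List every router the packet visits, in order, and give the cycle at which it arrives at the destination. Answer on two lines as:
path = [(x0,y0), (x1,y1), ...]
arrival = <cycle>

path = [(0,2), (1,2), (2,2), (3,2), (3,1)]
arrival = 16

[0] x=0 y=2 t=8
[1] x=1 y=2 t=10 →E
[2] x=2 y=2 t=12 →E
[3] x=3 y=2 t=14 →E
[4] x=3 y=1 t=16 →S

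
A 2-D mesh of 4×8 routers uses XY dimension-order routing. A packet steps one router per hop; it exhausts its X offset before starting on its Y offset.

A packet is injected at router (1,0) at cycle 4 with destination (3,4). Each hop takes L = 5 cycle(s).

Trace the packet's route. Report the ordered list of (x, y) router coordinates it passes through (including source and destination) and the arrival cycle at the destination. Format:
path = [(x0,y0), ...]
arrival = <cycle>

[0] x=1 y=0 t=4
[1] x=2 y=0 t=9 →E
[2] x=3 y=0 t=14 →E
[3] x=3 y=1 t=19 →N
[4] x=3 y=2 t=24 →N
[5] x=3 y=3 t=29 →N
[6] x=3 y=4 t=34 →N

path = [(1,0), (2,0), (3,0), (3,1), (3,2), (3,3), (3,4)]
arrival = 34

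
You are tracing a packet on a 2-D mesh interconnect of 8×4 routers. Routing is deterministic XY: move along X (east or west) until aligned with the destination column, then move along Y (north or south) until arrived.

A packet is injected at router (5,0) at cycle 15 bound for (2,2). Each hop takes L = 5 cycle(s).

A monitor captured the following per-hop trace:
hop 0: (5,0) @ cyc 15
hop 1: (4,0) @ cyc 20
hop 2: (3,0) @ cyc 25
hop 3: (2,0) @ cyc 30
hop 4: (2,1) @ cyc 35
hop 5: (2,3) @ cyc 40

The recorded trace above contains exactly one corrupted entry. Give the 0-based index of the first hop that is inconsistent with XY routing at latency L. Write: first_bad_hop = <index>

hop 1: step (-1,+0), +5 cyc — ok
hop 2: step (-1,+0), +5 cyc — ok
hop 3: step (-1,+0), +5 cyc — ok
hop 4: step (+0,+1), +5 cyc — ok
hop 5: step (+0,+2), +5 cyc — BAD: non-unit step

first_bad_hop = 5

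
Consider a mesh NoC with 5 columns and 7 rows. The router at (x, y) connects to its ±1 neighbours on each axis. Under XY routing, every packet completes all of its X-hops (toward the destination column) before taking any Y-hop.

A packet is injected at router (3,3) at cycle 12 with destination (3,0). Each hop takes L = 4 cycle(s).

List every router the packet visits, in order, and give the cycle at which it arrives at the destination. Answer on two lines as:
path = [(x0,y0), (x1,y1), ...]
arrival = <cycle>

path = [(3,3), (3,2), (3,1), (3,0)]
arrival = 24

#0 — 3,3 | c12
#1 — 3,2 | c16 | S
#2 — 3,1 | c20 | S
#3 — 3,0 | c24 | S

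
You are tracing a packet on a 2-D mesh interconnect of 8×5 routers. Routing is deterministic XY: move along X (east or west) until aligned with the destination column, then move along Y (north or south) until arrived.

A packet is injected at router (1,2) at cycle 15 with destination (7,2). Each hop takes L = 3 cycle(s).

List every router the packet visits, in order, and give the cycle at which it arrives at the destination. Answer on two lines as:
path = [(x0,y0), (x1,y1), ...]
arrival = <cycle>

path = [(1,2), (2,2), (3,2), (4,2), (5,2), (6,2), (7,2)]
arrival = 33

  0. router=(1,2) cycle=15 (inject)
  1. router=(2,2) cycle=18 dir=E
  2. router=(3,2) cycle=21 dir=E
  3. router=(4,2) cycle=24 dir=E
  4. router=(5,2) cycle=27 dir=E
  5. router=(6,2) cycle=30 dir=E
  6. router=(7,2) cycle=33 dir=E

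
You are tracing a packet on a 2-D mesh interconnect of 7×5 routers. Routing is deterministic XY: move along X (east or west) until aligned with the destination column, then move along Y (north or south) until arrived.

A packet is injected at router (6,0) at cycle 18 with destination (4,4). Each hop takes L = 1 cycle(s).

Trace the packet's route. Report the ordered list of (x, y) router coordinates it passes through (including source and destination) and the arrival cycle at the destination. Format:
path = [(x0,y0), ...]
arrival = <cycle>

path = [(6,0), (5,0), (4,0), (4,1), (4,2), (4,3), (4,4)]
arrival = 24

t=18: at (6,0)
t=19: at (5,0) after W
t=20: at (4,0) after W
t=21: at (4,1) after N
t=22: at (4,2) after N
t=23: at (4,3) after N
t=24: at (4,4) after N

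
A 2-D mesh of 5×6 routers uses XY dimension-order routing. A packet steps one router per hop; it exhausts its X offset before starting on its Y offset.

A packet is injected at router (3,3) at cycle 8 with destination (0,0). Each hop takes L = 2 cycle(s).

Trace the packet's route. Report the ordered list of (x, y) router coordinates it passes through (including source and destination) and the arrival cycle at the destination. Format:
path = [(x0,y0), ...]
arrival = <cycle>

hop 0: (3,3) @ cyc 8
hop 1: (2,3) @ cyc 10  [W]
hop 2: (1,3) @ cyc 12  [W]
hop 3: (0,3) @ cyc 14  [W]
hop 4: (0,2) @ cyc 16  [S]
hop 5: (0,1) @ cyc 18  [S]
hop 6: (0,0) @ cyc 20  [S]

path = [(3,3), (2,3), (1,3), (0,3), (0,2), (0,1), (0,0)]
arrival = 20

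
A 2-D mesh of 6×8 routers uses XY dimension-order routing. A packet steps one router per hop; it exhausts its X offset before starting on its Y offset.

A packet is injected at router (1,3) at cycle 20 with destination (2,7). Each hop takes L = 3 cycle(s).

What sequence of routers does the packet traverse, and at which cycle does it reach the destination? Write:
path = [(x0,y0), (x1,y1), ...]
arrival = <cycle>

src (1,3)  cyc=20
E→(2,3)  cyc=23
N→(2,4)  cyc=26
N→(2,5)  cyc=29
N→(2,6)  cyc=32
N→(2,7)  cyc=35

path = [(1,3), (2,3), (2,4), (2,5), (2,6), (2,7)]
arrival = 35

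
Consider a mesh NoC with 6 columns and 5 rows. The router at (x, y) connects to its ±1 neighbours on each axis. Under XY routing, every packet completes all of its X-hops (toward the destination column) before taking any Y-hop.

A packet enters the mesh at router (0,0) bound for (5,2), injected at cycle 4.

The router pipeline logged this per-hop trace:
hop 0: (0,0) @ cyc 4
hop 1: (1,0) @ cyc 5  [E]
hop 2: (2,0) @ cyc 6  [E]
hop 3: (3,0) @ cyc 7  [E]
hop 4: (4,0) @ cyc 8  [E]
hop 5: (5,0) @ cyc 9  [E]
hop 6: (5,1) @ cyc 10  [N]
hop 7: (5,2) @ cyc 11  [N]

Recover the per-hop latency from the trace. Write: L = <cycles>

From hop 0 (4) to hop 1 (5): +1 cycles.
That increment is L by definition: L = 1.

L = 1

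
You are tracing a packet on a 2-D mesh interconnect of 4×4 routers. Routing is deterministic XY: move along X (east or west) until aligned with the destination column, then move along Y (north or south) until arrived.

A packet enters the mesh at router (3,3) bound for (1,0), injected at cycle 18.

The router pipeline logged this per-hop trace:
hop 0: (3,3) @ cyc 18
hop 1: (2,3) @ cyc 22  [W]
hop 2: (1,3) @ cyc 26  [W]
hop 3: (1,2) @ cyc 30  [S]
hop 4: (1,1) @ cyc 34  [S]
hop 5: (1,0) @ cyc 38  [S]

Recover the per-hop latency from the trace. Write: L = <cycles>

From hop 0 (18) to hop 1 (22): +4 cycles.
Per-hop latency L = Δcyc = 4.

L = 4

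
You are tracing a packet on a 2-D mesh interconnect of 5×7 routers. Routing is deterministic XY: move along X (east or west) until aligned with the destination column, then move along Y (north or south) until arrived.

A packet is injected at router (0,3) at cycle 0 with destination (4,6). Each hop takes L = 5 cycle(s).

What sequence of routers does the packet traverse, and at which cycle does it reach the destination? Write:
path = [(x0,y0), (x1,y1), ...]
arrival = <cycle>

  0. router=(0,3) cycle=0 (inject)
  1. router=(1,3) cycle=5 dir=E
  2. router=(2,3) cycle=10 dir=E
  3. router=(3,3) cycle=15 dir=E
  4. router=(4,3) cycle=20 dir=E
  5. router=(4,4) cycle=25 dir=N
  6. router=(4,5) cycle=30 dir=N
  7. router=(4,6) cycle=35 dir=N

path = [(0,3), (1,3), (2,3), (3,3), (4,3), (4,4), (4,5), (4,6)]
arrival = 35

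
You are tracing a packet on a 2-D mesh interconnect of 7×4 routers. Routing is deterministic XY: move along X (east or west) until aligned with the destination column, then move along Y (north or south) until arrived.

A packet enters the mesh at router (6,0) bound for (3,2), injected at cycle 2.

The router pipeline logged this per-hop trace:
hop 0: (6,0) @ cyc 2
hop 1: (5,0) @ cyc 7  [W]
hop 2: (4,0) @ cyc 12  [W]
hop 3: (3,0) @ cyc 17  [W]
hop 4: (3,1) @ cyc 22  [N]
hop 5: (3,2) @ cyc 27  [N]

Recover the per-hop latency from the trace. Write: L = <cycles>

L = 5

cyc[1] − cyc[0] = 7 − 2 = 5.
That increment is L by definition: L = 5.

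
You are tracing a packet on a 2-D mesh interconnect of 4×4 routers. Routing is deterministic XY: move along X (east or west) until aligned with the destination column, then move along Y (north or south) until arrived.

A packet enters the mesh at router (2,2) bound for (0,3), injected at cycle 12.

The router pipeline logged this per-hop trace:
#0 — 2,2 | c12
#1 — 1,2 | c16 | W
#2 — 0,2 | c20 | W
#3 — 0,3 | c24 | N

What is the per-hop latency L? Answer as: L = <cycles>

From hop 0 (12) to hop 1 (16): +4 cycles.
That increment is L by definition: L = 4.

L = 4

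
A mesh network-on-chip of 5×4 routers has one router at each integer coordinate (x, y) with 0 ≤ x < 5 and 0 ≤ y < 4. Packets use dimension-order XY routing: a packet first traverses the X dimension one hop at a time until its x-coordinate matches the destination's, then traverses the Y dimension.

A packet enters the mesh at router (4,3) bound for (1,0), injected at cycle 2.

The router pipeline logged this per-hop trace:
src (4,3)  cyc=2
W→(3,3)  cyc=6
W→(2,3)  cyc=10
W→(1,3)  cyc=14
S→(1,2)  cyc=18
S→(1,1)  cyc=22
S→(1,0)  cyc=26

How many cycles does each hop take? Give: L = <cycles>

L = 4

Between hops 0 and 1 the cycle counter advances 6 − 2 = 4.
Each hop adds L, hence L = 4.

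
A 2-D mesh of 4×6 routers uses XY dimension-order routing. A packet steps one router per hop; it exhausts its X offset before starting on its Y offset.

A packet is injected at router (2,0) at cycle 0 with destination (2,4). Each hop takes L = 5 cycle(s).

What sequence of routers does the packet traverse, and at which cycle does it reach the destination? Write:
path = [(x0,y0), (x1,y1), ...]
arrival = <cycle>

hop 0: (2,0) @ cyc 0
hop 1: (2,1) @ cyc 5  [N]
hop 2: (2,2) @ cyc 10  [N]
hop 3: (2,3) @ cyc 15  [N]
hop 4: (2,4) @ cyc 20  [N]

path = [(2,0), (2,1), (2,2), (2,3), (2,4)]
arrival = 20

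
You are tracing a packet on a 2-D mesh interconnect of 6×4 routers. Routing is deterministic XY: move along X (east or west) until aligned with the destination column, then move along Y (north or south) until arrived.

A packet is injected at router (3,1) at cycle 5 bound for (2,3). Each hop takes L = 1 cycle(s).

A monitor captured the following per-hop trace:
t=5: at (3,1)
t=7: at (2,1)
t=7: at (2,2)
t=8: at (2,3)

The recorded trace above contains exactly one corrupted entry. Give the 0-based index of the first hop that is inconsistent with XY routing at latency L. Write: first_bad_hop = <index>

check 1→ d=(-1,0) cyc+2: BAD: Δcyc=2≠L

first_bad_hop = 1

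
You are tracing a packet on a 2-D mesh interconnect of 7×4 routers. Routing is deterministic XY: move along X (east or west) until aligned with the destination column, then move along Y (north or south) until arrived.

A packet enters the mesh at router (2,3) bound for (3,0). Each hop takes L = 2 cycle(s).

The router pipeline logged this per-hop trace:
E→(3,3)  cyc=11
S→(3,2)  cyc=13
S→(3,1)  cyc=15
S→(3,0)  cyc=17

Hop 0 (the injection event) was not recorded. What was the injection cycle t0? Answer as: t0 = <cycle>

t0 = 9

At hop 1 the cycle is 11; in general cyc_k = t0 + kL.
Therefore t0 = 11 − L = 9.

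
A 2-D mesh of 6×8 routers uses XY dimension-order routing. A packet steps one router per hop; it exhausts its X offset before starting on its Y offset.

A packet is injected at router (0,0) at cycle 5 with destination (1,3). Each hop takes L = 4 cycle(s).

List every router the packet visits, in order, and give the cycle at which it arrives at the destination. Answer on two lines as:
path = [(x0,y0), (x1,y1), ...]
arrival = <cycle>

  0. router=(0,0) cycle=5 (inject)
  1. router=(1,0) cycle=9 dir=E
  2. router=(1,1) cycle=13 dir=N
  3. router=(1,2) cycle=17 dir=N
  4. router=(1,3) cycle=21 dir=N

path = [(0,0), (1,0), (1,1), (1,2), (1,3)]
arrival = 21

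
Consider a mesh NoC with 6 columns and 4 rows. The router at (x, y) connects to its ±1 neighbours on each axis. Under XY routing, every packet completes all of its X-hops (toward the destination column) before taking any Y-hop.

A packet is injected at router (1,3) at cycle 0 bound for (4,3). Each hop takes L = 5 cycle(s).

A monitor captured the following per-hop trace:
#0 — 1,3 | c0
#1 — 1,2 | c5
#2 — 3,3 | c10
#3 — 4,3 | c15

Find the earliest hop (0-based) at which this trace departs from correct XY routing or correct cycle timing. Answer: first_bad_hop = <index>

first_bad_hop = 1

hop 1: step (+0,-1), +5 cyc — BAD: Y-move but x=1≠4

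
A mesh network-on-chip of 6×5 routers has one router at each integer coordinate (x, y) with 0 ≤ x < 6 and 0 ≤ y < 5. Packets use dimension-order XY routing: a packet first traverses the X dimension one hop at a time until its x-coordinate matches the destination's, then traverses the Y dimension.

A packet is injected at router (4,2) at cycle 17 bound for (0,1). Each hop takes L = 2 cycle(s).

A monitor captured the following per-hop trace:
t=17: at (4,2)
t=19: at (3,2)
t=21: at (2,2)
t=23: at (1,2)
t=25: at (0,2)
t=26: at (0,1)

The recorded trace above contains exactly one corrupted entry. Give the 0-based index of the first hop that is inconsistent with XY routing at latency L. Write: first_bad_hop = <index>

[1] (-1,+0) / 2c ⇒ ok
[2] (-1,+0) / 2c ⇒ ok
[3] (-1,+0) / 2c ⇒ ok
[4] (-1,+0) / 2c ⇒ ok
[5] (+0,-1) / 1c ⇒ BAD: Δcyc=1≠L

first_bad_hop = 5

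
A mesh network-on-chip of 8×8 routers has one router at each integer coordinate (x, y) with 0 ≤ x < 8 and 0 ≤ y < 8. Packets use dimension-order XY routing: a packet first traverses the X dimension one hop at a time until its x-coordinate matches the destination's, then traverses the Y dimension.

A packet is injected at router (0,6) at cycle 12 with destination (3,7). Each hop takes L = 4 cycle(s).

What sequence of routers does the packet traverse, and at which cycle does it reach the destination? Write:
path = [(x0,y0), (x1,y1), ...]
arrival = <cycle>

t=12: at (0,6)
t=16: at (1,6) after E
t=20: at (2,6) after E
t=24: at (3,6) after E
t=28: at (3,7) after N

path = [(0,6), (1,6), (2,6), (3,6), (3,7)]
arrival = 28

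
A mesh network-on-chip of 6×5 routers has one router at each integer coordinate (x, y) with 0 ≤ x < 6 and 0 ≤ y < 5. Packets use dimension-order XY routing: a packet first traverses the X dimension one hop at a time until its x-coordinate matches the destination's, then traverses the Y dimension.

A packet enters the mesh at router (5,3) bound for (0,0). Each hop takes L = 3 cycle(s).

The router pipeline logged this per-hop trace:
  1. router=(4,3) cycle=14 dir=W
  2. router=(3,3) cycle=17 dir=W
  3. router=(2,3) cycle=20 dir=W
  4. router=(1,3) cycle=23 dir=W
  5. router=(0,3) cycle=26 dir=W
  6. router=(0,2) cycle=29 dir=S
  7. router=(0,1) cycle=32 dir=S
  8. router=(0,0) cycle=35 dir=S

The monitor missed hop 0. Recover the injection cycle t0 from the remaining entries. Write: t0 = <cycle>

t0 = 11

At hop 1 the cycle is 14; in general cyc_k = t0 + kL.
So t0 = 14 − 1·3 = 11.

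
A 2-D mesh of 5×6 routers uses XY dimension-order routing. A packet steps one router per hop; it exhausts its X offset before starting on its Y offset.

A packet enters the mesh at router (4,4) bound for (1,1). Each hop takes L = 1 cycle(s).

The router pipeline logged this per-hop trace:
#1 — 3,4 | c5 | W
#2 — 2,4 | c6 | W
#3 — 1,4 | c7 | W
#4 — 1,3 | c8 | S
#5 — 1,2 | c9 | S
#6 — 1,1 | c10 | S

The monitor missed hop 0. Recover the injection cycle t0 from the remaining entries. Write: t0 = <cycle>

t0 = 4

At hop 1 the cycle is 5; in general cyc_k = t0 + kL.
t0 = cyc[1] − L = 5 − 1 = 4.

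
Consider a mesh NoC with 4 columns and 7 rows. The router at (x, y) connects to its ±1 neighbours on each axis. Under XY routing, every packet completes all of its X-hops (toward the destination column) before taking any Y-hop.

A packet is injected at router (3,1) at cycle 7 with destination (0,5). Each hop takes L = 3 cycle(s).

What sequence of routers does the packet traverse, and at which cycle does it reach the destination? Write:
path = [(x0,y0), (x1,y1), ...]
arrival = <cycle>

src (3,1)  cyc=7
W→(2,1)  cyc=10
W→(1,1)  cyc=13
W→(0,1)  cyc=16
N→(0,2)  cyc=19
N→(0,3)  cyc=22
N→(0,4)  cyc=25
N→(0,5)  cyc=28

path = [(3,1), (2,1), (1,1), (0,1), (0,2), (0,3), (0,4), (0,5)]
arrival = 28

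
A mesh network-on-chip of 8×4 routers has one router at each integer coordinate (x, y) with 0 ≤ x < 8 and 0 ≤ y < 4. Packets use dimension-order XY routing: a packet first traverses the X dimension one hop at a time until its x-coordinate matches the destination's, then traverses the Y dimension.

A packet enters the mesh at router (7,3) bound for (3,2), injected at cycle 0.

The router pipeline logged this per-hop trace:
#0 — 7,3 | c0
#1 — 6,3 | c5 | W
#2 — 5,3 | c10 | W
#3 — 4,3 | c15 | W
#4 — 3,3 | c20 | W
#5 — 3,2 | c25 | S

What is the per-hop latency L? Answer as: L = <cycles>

L = 5

cyc[1] − cyc[0] = 5 − 0 = 5.
That increment is L by definition: L = 5.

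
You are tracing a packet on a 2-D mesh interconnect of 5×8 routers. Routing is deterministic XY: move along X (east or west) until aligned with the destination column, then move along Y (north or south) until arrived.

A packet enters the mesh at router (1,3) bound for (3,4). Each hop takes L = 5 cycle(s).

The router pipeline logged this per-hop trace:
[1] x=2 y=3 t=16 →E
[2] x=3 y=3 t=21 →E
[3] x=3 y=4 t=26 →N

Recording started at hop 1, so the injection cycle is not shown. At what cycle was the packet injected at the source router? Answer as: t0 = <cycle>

Hop 1 reached at cycle 16; hop k is at t0 + k·L.
Therefore t0 = 16 − L = 11.

t0 = 11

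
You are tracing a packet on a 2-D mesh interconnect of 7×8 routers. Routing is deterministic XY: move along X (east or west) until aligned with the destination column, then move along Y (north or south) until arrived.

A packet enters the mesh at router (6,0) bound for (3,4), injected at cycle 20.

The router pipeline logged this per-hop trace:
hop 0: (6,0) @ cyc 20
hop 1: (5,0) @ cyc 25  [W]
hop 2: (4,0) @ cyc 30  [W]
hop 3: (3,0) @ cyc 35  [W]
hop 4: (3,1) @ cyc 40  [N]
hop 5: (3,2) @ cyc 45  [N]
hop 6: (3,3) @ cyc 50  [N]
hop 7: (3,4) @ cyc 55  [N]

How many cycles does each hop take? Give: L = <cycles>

Δcyc across hop 0→1: 25 − 20 = 5.
Per-hop latency L = Δcyc = 5.

L = 5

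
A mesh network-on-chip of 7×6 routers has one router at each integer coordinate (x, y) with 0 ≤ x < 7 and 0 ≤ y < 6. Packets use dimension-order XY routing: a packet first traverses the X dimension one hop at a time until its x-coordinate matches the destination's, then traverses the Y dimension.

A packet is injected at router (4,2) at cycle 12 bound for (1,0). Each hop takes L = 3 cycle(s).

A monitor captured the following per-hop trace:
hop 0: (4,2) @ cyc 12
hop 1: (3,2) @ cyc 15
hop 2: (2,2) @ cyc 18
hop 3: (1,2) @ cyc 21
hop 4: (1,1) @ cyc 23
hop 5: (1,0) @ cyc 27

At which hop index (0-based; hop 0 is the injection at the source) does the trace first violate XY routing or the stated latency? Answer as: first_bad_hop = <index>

[1] (-1,+0) / 3c ⇒ ok
[2] (-1,+0) / 3c ⇒ ok
[3] (-1,+0) / 3c ⇒ ok
[4] (+0,-1) / 2c ⇒ BAD: Δcyc=2≠L

first_bad_hop = 4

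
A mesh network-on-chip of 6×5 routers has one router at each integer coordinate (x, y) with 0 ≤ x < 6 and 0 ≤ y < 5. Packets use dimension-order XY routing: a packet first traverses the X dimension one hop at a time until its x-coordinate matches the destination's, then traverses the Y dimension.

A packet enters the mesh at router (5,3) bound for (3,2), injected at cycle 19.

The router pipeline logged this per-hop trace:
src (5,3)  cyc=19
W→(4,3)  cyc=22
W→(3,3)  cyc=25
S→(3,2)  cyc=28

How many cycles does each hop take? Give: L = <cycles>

L = 3

Δcyc across hop 0→1: 22 − 19 = 3.
Each hop adds L, hence L = 3.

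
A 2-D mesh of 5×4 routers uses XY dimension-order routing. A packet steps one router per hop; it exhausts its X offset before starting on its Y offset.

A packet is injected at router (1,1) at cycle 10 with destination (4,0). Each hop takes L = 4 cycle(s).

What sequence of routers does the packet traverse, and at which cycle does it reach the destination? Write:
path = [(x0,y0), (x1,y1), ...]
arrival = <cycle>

t=10: at (1,1)
t=14: at (2,1) after E
t=18: at (3,1) after E
t=22: at (4,1) after E
t=26: at (4,0) after S

path = [(1,1), (2,1), (3,1), (4,1), (4,0)]
arrival = 26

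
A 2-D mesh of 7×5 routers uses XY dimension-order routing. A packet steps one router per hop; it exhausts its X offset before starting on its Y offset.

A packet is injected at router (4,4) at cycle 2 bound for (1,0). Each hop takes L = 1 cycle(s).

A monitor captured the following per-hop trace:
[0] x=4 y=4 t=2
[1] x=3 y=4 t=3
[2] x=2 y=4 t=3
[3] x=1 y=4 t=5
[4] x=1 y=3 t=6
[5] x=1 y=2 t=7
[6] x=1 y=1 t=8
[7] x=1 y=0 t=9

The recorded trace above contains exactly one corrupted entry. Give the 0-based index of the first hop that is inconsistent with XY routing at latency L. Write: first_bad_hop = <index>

first_bad_hop = 2

[1] (-1,+0) / 1c ⇒ ok
[2] (-1,+0) / 0c ⇒ BAD: Δcyc=0≠L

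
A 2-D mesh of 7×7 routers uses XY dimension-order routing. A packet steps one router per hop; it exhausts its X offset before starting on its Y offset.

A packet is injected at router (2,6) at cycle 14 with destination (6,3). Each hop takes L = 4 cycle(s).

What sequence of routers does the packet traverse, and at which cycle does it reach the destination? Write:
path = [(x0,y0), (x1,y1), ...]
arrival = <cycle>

path = [(2,6), (3,6), (4,6), (5,6), (6,6), (6,5), (6,4), (6,3)]
arrival = 42

hop 0: (2,6) @ cyc 14
hop 1: (3,6) @ cyc 18  [E]
hop 2: (4,6) @ cyc 22  [E]
hop 3: (5,6) @ cyc 26  [E]
hop 4: (6,6) @ cyc 30  [E]
hop 5: (6,5) @ cyc 34  [S]
hop 6: (6,4) @ cyc 38  [S]
hop 7: (6,3) @ cyc 42  [S]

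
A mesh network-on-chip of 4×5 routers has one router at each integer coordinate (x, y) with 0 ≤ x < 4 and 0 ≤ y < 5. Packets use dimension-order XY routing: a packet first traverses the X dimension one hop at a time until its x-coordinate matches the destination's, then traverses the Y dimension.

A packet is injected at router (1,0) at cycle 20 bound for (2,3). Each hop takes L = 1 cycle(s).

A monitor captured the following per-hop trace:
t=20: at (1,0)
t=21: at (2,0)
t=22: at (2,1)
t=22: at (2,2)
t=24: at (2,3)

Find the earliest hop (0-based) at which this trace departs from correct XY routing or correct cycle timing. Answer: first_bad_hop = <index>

hop 1: step (+1,+0), +1 cyc — ok
hop 2: step (+0,+1), +1 cyc — ok
hop 3: step (+0,+1), +0 cyc — BAD: Δcyc=0≠L

first_bad_hop = 3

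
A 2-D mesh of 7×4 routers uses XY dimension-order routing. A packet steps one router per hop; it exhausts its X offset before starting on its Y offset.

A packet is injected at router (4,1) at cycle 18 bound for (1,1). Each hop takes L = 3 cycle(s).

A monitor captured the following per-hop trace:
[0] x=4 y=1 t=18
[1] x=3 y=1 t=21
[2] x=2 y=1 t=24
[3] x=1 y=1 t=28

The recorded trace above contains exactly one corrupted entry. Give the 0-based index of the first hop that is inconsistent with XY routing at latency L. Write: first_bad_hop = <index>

first_bad_hop = 3

hop 1: step (-1,+0), +3 cyc — ok
hop 2: step (-1,+0), +3 cyc — ok
hop 3: step (-1,+0), +4 cyc — BAD: Δcyc=4≠L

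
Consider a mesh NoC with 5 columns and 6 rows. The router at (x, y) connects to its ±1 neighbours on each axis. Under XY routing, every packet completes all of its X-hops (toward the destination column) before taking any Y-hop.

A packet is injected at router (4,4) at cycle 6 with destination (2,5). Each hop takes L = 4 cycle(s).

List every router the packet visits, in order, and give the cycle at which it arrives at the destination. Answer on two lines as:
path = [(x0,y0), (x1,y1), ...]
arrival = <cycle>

  0. router=(4,4) cycle=6 (inject)
  1. router=(3,4) cycle=10 dir=W
  2. router=(2,4) cycle=14 dir=W
  3. router=(2,5) cycle=18 dir=N

path = [(4,4), (3,4), (2,4), (2,5)]
arrival = 18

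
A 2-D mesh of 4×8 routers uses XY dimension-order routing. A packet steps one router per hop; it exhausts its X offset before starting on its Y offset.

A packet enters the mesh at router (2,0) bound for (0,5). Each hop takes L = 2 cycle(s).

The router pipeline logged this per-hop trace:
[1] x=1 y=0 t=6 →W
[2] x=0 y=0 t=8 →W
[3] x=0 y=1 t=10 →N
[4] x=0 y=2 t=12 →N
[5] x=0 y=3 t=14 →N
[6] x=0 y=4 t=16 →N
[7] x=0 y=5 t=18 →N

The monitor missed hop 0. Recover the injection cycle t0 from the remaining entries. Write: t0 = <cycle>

t0 = 4

At hop 1 the cycle is 6; in general cyc_k = t0 + kL.
Therefore t0 = 6 − L = 4.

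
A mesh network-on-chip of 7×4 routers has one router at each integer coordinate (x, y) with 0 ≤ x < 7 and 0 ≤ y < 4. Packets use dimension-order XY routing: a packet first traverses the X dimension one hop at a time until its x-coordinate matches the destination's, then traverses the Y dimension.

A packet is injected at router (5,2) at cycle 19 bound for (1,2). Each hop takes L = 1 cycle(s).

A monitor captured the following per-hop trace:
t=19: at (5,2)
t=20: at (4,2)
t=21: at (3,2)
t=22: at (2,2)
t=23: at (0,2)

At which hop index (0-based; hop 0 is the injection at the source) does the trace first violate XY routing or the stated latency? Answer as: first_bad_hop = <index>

[1] (-1,+0) / 1c ⇒ ok
[2] (-1,+0) / 1c ⇒ ok
[3] (-1,+0) / 1c ⇒ ok
[4] (-2,+0) / 1c ⇒ BAD: non-unit step

first_bad_hop = 4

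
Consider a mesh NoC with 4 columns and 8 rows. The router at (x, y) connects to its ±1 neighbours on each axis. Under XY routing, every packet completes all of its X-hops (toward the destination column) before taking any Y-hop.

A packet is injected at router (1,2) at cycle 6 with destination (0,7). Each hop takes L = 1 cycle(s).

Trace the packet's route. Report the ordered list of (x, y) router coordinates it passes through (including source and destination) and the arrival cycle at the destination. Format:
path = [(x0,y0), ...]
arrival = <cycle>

path = [(1,2), (0,2), (0,3), (0,4), (0,5), (0,6), (0,7)]
arrival = 12

  0. router=(1,2) cycle=6 (inject)
  1. router=(0,2) cycle=7 dir=W
  2. router=(0,3) cycle=8 dir=N
  3. router=(0,4) cycle=9 dir=N
  4. router=(0,5) cycle=10 dir=N
  5. router=(0,6) cycle=11 dir=N
  6. router=(0,7) cycle=12 dir=N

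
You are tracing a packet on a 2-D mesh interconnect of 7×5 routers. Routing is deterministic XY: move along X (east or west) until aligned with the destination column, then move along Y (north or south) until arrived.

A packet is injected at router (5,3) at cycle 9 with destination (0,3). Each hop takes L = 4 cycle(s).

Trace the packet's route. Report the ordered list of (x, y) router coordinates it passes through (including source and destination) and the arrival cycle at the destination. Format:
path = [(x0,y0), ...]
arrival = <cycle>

path = [(5,3), (4,3), (3,3), (2,3), (1,3), (0,3)]
arrival = 29

hop 0: (5,3) @ cyc 9
hop 1: (4,3) @ cyc 13  [W]
hop 2: (3,3) @ cyc 17  [W]
hop 3: (2,3) @ cyc 21  [W]
hop 4: (1,3) @ cyc 25  [W]
hop 5: (0,3) @ cyc 29  [W]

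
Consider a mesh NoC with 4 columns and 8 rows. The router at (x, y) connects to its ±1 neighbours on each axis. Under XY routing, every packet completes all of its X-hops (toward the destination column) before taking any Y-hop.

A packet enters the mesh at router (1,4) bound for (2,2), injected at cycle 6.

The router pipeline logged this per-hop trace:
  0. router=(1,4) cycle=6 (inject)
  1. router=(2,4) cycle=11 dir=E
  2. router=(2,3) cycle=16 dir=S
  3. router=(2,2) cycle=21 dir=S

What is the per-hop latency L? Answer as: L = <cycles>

L = 5

From hop 0 (6) to hop 1 (11): +5 cycles.
That increment is L by definition: L = 5.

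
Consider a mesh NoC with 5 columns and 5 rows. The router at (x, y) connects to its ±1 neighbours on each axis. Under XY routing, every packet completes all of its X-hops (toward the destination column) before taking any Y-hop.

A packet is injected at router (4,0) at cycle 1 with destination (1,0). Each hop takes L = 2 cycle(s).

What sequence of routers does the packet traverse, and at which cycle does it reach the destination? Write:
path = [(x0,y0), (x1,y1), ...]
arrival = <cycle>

t=1: at (4,0)
t=3: at (3,0) after W
t=5: at (2,0) after W
t=7: at (1,0) after W

path = [(4,0), (3,0), (2,0), (1,0)]
arrival = 7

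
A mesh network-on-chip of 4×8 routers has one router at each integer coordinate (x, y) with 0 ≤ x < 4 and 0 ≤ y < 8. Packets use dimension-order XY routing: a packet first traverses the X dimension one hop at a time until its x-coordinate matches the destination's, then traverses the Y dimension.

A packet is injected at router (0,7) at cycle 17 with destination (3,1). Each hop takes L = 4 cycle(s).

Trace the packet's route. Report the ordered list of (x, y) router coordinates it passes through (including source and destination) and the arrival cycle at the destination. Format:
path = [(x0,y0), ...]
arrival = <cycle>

[0] x=0 y=7 t=17
[1] x=1 y=7 t=21 →E
[2] x=2 y=7 t=25 →E
[3] x=3 y=7 t=29 →E
[4] x=3 y=6 t=33 →S
[5] x=3 y=5 t=37 →S
[6] x=3 y=4 t=41 →S
[7] x=3 y=3 t=45 →S
[8] x=3 y=2 t=49 →S
[9] x=3 y=1 t=53 →S

path = [(0,7), (1,7), (2,7), (3,7), (3,6), (3,5), (3,4), (3,3), (3,2), (3,1)]
arrival = 53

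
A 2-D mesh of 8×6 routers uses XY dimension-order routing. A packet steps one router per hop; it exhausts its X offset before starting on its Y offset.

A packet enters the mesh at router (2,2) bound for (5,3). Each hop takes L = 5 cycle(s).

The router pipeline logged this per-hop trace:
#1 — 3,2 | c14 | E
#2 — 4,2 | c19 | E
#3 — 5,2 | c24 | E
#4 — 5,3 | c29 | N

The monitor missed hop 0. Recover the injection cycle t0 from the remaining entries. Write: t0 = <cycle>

Hop 1 reached at cycle 14; hop k is at t0 + k·L.
Subtract one hop: t0 = 14 − 5 = 9.

t0 = 9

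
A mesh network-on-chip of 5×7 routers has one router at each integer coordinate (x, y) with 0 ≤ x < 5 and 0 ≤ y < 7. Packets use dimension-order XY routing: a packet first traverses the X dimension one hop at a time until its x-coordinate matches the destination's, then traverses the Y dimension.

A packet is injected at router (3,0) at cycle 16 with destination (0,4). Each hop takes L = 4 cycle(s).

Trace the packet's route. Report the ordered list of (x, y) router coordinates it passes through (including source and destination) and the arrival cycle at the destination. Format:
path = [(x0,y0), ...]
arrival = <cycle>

t=16: at (3,0)
t=20: at (2,0) after W
t=24: at (1,0) after W
t=28: at (0,0) after W
t=32: at (0,1) after N
t=36: at (0,2) after N
t=40: at (0,3) after N
t=44: at (0,4) after N

path = [(3,0), (2,0), (1,0), (0,0), (0,1), (0,2), (0,3), (0,4)]
arrival = 44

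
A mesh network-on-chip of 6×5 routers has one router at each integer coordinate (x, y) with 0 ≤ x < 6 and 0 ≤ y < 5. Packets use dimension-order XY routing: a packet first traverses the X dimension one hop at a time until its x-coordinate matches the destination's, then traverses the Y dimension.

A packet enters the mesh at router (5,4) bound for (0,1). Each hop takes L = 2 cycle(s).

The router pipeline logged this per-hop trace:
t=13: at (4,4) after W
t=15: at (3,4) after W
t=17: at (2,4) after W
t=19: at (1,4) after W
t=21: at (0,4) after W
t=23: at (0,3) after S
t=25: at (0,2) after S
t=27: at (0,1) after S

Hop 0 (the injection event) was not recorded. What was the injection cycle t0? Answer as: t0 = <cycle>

t0 = 11

At hop 1 the cycle is 13; in general cyc_k = t0 + kL.
So t0 = 13 − 1·2 = 11.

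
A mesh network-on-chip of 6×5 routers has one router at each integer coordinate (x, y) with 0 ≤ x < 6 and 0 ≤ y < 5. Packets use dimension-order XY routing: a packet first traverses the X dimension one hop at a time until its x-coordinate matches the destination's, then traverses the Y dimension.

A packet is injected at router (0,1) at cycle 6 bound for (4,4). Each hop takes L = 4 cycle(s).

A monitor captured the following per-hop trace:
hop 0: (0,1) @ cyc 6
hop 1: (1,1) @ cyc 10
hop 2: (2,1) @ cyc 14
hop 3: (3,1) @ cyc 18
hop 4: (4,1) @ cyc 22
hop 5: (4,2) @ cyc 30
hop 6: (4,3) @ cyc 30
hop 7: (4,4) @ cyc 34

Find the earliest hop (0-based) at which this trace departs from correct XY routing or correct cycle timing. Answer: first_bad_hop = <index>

first_bad_hop = 5

check 1→ d=(1,0) cyc+4: ok
check 2→ d=(1,0) cyc+4: ok
check 3→ d=(1,0) cyc+4: ok
check 4→ d=(1,0) cyc+4: ok
check 5→ d=(0,1) cyc+8: BAD: Δcyc=8≠L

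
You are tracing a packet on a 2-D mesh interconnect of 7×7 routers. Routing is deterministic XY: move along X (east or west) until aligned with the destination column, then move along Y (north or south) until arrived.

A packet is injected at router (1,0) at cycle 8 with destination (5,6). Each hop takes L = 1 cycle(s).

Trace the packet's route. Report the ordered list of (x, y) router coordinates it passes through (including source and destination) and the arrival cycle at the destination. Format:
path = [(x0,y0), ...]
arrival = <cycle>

path = [(1,0), (2,0), (3,0), (4,0), (5,0), (5,1), (5,2), (5,3), (5,4), (5,5), (5,6)]
arrival = 18

[0] x=1 y=0 t=8
[1] x=2 y=0 t=9 →E
[2] x=3 y=0 t=10 →E
[3] x=4 y=0 t=11 →E
[4] x=5 y=0 t=12 →E
[5] x=5 y=1 t=13 →N
[6] x=5 y=2 t=14 →N
[7] x=5 y=3 t=15 →N
[8] x=5 y=4 t=16 →N
[9] x=5 y=5 t=17 →N
[10] x=5 y=6 t=18 →N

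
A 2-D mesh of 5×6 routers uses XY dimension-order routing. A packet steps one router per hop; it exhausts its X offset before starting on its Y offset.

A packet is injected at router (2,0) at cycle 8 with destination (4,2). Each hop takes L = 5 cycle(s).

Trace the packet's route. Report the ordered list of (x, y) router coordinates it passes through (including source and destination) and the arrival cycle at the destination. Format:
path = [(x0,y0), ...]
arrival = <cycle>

hop 0: (2,0) @ cyc 8
hop 1: (3,0) @ cyc 13  [E]
hop 2: (4,0) @ cyc 18  [E]
hop 3: (4,1) @ cyc 23  [N]
hop 4: (4,2) @ cyc 28  [N]

path = [(2,0), (3,0), (4,0), (4,1), (4,2)]
arrival = 28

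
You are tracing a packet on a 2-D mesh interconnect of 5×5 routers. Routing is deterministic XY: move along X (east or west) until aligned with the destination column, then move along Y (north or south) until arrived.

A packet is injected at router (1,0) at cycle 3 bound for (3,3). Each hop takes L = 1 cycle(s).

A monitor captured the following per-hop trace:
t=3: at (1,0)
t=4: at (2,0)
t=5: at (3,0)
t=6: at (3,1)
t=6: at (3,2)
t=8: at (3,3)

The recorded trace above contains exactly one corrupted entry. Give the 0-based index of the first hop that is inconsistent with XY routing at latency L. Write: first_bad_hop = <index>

first_bad_hop = 4

  1: Δx=+1 Δy=+0 Δt=1 [ok]
  2: Δx=+1 Δy=+0 Δt=1 [ok]
  3: Δx=+0 Δy=+1 Δt=1 [ok]
  4: Δx=+0 Δy=+1 Δt=0 [BAD: Δcyc=0≠L]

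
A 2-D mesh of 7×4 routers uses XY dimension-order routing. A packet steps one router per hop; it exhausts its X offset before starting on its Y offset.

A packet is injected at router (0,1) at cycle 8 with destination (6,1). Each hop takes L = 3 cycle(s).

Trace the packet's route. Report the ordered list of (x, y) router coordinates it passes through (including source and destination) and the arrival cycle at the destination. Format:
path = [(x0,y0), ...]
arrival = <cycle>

[0] x=0 y=1 t=8
[1] x=1 y=1 t=11 →E
[2] x=2 y=1 t=14 →E
[3] x=3 y=1 t=17 →E
[4] x=4 y=1 t=20 →E
[5] x=5 y=1 t=23 →E
[6] x=6 y=1 t=26 →E

path = [(0,1), (1,1), (2,1), (3,1), (4,1), (5,1), (6,1)]
arrival = 26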